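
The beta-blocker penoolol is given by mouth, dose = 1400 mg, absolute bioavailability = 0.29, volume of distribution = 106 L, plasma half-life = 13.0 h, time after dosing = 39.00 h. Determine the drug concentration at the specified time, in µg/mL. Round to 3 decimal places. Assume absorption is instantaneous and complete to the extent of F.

0.479 µg/mL

Amount reaching circulation = F × Dose = 0.29 × 1400 = 406.0 mg
C₀ = F·Dose / Vd = 406.0 / 106 = 3.830 mg/L
k = ln2 / t½ = 0.693147 / 13.0 = 0.05332 h⁻¹
t / t½ = 39.00 / 13.0 = 3 half-lives
C = C₀ × (1/2)^3 = 3.830 × 0.1250 = 0.4788 mg/L
(0.4788 mg/L = 0.4788 µg/mL)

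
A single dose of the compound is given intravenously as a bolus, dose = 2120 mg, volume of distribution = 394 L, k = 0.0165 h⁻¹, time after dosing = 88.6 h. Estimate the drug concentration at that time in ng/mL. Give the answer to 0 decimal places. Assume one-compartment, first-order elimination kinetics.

C₀ = Dose / Vd = 2120 / 394 = 5.381 mg/L
C = C₀ · e^(−k·t) = 5.381 × e^(−0.01650 × 88.6)
  = 5.381 × 0.2318 = 1.247 mg/L
Convert: 1.247 mg/L × 1000 = 1247 ng/mL

1247 ng/mL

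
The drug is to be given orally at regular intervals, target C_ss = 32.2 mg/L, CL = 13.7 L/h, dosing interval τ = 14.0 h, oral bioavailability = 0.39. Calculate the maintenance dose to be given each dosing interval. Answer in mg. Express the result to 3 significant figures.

At steady state, F × (Dose/τ) = Css × CL.
Dose = Css × CL × τ / F = 32.2 × 13.70 × 14.0 / 0.39 = 15840 mg

15800 mg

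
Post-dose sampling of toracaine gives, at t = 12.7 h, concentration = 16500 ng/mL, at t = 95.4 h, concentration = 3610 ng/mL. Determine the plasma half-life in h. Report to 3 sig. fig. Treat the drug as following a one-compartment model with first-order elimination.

k = ln(C₁/C₂) / (t₂ − t₁) = ln(16500/3610) / (95.4 − 12.7)
  = 1.520 / 82.70 = 0.01838 h⁻¹
t½ = ln2 / k = 0.693147 / 0.01838 = 37.71 h

37.7 h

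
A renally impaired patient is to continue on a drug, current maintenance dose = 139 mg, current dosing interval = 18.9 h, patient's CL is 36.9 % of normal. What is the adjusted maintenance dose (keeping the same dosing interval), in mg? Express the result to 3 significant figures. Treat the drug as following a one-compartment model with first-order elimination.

51.3 mg

To keep the same average steady-state level, dosing rate must scale with clearance.
CL ratio = 36.9 / 100 = 0.3690
New dose (same interval) = 139 × 0.3690 = 51.29 mg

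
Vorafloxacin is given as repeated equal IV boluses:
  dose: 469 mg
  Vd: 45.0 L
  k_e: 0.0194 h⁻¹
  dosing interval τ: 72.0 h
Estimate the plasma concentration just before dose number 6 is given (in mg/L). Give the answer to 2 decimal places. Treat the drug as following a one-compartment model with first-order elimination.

3.42 mg/L

C₀ per dose = Dose / Vd = 469 / 45.0 = 10.42 mg/L
Fraction remaining after one interval: r = e^(−kτ) = e^(−0.01940 × 72.0) = 0.2474
Before dose 6, 5 doses have been given (aged 1τ, 2τ, 3τ, 4τ, 5τ).
C_trough = C₀ × (r + r² + … + r^5) = C₀ × r(1−r^5)/(1−r)
        = 10.42 × 0.2474 × (1 − 0.0009268) / (1 − 0.2474) = 3.422 mg/L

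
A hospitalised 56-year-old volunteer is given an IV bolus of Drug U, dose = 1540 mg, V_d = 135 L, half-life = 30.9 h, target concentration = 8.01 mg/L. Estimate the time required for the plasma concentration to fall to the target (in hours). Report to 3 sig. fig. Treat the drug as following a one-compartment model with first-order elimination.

C₀ = Dose / Vd = 1540 / 135 = 11.41 mg/L
k = ln2 / t½ = 0.693147 / 30.9 = 0.02243 h⁻¹
t = ln(C₀ / C) / k = ln(11.41 / 8.01) / 0.02243
  = ln(1.424) / 0.02243 = 0.3535 / 0.02243 = 15.76 h

15.8 h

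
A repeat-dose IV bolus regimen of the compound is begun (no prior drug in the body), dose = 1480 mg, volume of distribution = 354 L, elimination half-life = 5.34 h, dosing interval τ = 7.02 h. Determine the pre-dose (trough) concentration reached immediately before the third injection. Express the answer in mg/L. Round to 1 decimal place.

C₀ per dose = Dose / Vd = 1480 / 354 = 4.181 mg/L
k = ln2 / t½ = 0.693147 / 5.34 = 0.1298 h⁻¹
Fraction remaining after one interval: r = e^(−kτ) = e^(−0.1298 × 7.02) = 0.4020
Before dose 3, 2 doses have been given (aged 1τ, 2τ).
C_trough = C₀ × (r + r²) = 4.181 × (0.4020 + 0.1616) = 2.356 mg/L

2.4 mg/L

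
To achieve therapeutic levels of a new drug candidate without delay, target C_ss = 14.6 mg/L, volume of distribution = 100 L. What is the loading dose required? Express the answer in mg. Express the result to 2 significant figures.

1500 mg

LD = Css × Vd = 14.6 × 100 = 1460 mg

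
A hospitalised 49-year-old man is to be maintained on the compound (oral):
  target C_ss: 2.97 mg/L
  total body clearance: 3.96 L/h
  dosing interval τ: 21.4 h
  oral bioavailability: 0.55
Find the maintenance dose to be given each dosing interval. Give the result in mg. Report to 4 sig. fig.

At steady state, F × (Dose/τ) = Css × CL.
Dose = Css × CL × τ / F = 2.97 × 3.960 × 21.4 / 0.55 = 457.6 mg

457.6 mg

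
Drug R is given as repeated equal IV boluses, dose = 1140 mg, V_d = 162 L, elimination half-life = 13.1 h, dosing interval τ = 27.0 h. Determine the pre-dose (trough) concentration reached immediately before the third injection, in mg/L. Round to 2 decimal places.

C₀ per dose = Dose / Vd = 1140 / 162 = 7.037 mg/L
k = ln2 / t½ = 0.693147 / 13.1 = 0.05291 h⁻¹
Fraction remaining after one interval: r = e^(−kτ) = e^(−0.05291 × 27.0) = 0.2397
Before dose 3, 2 doses have been given (aged 1τ, 2τ).
C_trough = C₀ × (r + r²) = 7.037 × (0.2397 + 0.05746) = 2.091 mg/L

2.09 mg/L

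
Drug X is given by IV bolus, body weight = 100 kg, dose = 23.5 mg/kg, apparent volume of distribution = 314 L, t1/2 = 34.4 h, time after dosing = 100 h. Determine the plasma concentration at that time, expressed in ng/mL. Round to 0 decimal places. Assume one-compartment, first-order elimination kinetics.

998 ng/mL

Total dose = 23.5 × 100 = 2350 mg
C₀ = Dose / Vd = 2350 / 314 = 7.484 mg/L
k = ln2 / t½ = 0.693147 / 34.4 = 0.02015 h⁻¹
C = C₀ · e^(−k·t) = 7.484 × e^(−0.02015 × 100)
  = 7.484 × 0.1333 = 0.9976 mg/L
Convert: 0.9976 mg/L × 1000 = 997.6 ng/mL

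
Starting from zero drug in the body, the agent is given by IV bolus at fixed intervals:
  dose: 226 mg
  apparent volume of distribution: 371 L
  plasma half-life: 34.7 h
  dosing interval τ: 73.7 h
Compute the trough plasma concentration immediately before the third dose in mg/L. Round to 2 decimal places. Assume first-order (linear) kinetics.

0.17 mg/L

C₀ per dose = Dose / Vd = 226 / 371 = 0.6092 mg/L
k = ln2 / t½ = 0.693147 / 34.7 = 0.01998 h⁻¹
Fraction remaining after one interval: r = e^(−kτ) = e^(−0.01998 × 73.7) = 0.2293
Before dose 3, 2 doses have been given (aged 1τ, 2τ).
C_trough = C₀ × (r + r²) = 0.6092 × (0.2293 + 0.05258) = 0.1717 mg/L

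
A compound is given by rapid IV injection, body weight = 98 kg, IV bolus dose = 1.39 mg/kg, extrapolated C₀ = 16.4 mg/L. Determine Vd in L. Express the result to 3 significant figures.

8.31 L

Dose = 1.39 × 98 = 136.2 mg
Vd = Dose / C₀ = 136.2 / 16.4 = 8.305 L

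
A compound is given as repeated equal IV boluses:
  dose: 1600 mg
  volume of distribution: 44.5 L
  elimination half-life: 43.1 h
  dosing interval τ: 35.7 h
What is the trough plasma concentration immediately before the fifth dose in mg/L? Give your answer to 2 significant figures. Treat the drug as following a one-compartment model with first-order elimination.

C₀ per dose = Dose / Vd = 1600 / 44.5 = 35.96 mg/L
k = ln2 / t½ = 0.693147 / 43.1 = 0.01608 h⁻¹
Fraction remaining after one interval: r = e^(−kτ) = e^(−0.01608 × 35.7) = 0.5632
Before dose 5, 4 doses have been given (aged 1τ, 2τ, 3τ, 4τ).
C_trough = C₀ × (r + r² + … + r^4) = C₀ × r(1−r^4)/(1−r)
        = 35.96 × 0.5632 × (1 − 0.1006) / (1 − 0.5632) = 41.70 mg/L

42 mg/L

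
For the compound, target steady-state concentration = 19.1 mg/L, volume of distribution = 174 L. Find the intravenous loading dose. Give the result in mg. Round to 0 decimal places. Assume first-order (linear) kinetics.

LD = Css × Vd = 19.1 × 174 = 3323 mg

3323 mg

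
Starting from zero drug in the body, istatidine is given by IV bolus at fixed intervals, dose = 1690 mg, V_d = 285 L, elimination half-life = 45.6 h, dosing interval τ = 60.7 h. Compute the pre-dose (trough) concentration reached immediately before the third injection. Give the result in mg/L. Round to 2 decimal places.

C₀ per dose = Dose / Vd = 1690 / 285 = 5.930 mg/L
k = ln2 / t½ = 0.693147 / 45.6 = 0.01520 h⁻¹
Fraction remaining after one interval: r = e^(−kτ) = e^(−0.01520 × 60.7) = 0.3975
Before dose 3, 2 doses have been given (aged 1τ, 2τ).
C_trough = C₀ × (r + r²) = 5.930 × (0.3975 + 0.1580) = 3.294 mg/L

3.29 mg/L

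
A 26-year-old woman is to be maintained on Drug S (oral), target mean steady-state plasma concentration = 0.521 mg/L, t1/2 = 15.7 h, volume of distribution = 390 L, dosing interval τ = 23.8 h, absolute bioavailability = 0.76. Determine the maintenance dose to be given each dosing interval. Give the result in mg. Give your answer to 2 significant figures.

280 mg

k = ln2 / t½ = 0.693147 / 15.7 = 0.04415 h⁻¹
CL = k × Vd = 0.04415 × 390 = 17.22 L/h
At steady state, F × (Dose/τ) = Css × CL.
Dose = Css × CL × τ / F = 0.521 × 17.22 × 23.8 / 0.76 = 281.0 mg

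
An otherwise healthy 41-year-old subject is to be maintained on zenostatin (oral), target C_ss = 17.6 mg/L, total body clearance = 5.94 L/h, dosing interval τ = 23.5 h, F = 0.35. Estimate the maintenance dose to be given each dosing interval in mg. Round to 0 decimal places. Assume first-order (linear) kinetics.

7019 mg

At steady state, F × (Dose/τ) = Css × CL.
Dose = Css × CL × τ / F = 17.6 × 5.940 × 23.5 / 0.35 = 7019 mg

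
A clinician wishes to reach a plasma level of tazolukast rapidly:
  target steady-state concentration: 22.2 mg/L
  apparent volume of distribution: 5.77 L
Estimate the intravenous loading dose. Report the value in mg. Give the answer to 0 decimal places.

128 mg

LD = Css × Vd = 22.2 × 5.77 = 128.1 mg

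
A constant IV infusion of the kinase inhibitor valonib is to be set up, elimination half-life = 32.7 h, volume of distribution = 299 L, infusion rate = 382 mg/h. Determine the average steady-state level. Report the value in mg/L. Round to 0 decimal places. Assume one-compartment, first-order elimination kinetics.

k = ln2 / t½ = 0.693147 / 32.7 = 0.02120 h⁻¹
CL = k × Vd = 0.02120 × 299 = 6.339 L/h
At steady state Css = R₀ / CL = 382 / 6.339 = 60.26 mg/L

60 mg/L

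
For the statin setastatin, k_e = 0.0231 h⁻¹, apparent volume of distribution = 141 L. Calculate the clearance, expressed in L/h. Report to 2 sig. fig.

3.3 L/h

CL = k × Vd = 0.0231 × 141 = 3.257 L/h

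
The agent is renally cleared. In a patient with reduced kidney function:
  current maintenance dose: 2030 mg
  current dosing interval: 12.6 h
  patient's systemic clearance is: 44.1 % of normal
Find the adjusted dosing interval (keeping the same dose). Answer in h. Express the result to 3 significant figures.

To keep the same average steady-state level, dosing rate must scale with clearance.
CL ratio = 44.1 / 100 = 0.4410
New interval (same dose) = 12.6 / 0.4410 = 28.57 h

28.6 h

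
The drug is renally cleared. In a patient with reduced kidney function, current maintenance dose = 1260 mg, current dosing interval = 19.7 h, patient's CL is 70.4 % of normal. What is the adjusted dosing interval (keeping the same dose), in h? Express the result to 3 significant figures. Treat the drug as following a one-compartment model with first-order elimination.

28.0 h

To keep the same average steady-state level, dosing rate must scale with clearance.
CL ratio = 70.4 / 100 = 0.7040
New interval (same dose) = 19.7 / 0.7040 = 27.98 h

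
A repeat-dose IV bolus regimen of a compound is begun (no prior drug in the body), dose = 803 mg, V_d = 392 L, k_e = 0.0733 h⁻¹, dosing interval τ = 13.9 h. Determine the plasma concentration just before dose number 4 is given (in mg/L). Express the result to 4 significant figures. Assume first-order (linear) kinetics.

C₀ per dose = Dose / Vd = 803 / 392 = 2.048 mg/L
Fraction remaining after one interval: r = e^(−kτ) = e^(−0.07330 × 13.9) = 0.3610
Before dose 4, 3 doses have been given (aged 1τ, 2τ, 3τ).
C_trough = C₀ × (r + r² + … + r^3) = C₀ × r(1−r^3)/(1−r)
        = 2.048 × 0.3610 × (1 − 0.04705) / (1 − 0.3610) = 1.103 mg/L

1.103 mg/L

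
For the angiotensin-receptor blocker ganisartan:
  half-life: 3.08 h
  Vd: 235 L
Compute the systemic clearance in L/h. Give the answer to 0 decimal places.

k = ln2 / t½ = 0.693147 / 3.08 = 0.2250 h⁻¹
CL = k × Vd = 0.2250 × 235 = 52.88 L/h

53 L/h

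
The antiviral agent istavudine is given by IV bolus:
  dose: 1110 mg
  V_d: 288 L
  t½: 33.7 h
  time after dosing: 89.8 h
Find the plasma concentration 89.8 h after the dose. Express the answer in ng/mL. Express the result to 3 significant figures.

608 ng/mL

C₀ = Dose / Vd = 1110 / 288 = 3.854 mg/L
k = ln2 / t½ = 0.693147 / 33.7 = 0.02057 h⁻¹
C = C₀ · e^(−k·t) = 3.854 × e^(−0.02057 × 89.8)
  = 3.854 × 0.1577 = 0.6078 mg/L
Convert: 0.6078 mg/L × 1000 = 607.8 ng/mL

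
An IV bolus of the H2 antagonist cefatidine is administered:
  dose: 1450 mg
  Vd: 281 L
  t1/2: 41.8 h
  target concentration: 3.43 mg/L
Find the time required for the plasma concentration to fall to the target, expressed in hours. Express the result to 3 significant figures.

C₀ = Dose / Vd = 1450 / 281 = 5.160 mg/L
k = ln2 / t½ = 0.693147 / 41.8 = 0.01658 h⁻¹
t = ln(C₀ / C) / k = ln(5.160 / 3.43) / 0.01658
  = ln(1.504) / 0.01658 = 0.4081 / 0.01658 = 24.61 h

24.6 h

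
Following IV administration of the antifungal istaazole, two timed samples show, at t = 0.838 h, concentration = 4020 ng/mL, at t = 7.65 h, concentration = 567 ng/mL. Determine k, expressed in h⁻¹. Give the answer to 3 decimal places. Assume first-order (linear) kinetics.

0.288 h⁻¹

k = ln(C₁/C₂) / (t₂ − t₁) = ln(4020/567) / (7.65 − 0.838)
  = 1.959 / 6.812 = 0.2876 h⁻¹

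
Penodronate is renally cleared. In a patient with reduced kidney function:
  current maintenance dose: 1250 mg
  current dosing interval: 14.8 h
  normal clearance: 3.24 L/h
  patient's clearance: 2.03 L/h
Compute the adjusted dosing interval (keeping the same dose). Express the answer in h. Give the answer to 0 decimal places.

24 h

To keep the same average steady-state level, dosing rate must scale with clearance.
CL ratio = 2.03 / 3.24 = 0.6265
New interval (same dose) = 14.8 / 0.6265 = 23.62 h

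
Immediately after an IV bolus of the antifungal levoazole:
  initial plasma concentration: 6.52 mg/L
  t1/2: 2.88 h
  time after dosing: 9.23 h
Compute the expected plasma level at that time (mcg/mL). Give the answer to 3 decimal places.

0.707 mcg/mL

k = ln2 / t½ = 0.693147 / 2.88 = 0.2407 h⁻¹
C = C₀ · e^(−k·t) = 6.520 × e^(−0.2407 × 9.23)
  = 6.520 × 0.1084 = 0.7068 mg/L
(0.7068 mg/L = 0.7068 mcg/mL)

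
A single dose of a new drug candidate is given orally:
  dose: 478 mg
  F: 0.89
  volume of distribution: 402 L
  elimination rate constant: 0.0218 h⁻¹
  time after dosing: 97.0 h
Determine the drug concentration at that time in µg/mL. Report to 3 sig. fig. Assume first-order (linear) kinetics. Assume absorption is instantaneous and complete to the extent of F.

Amount reaching circulation = F × Dose = 0.89 × 478.0 = 425.4 mg
C₀ = F·Dose / Vd = 425.4 / 402 = 1.058 mg/L
C = C₀ · e^(−k·t) = 1.058 × e^(−0.02180 × 97.0)
  = 1.058 × 0.1207 = 0.1277 mg/L
(0.1277 mg/L = 0.1277 µg/mL)

0.128 µg/mL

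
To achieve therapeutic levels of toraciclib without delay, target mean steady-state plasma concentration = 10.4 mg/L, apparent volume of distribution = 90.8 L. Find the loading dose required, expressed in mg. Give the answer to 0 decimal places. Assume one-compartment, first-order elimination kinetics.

944 mg

LD = Css × Vd = 10.4 × 90.8 = 944.3 mg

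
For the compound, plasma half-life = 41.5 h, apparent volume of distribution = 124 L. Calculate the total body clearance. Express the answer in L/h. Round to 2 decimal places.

2.07 L/h

k = ln2 / t½ = 0.693147 / 41.5 = 0.01670 h⁻¹
CL = k × Vd = 0.01670 × 124 = 2.071 L/h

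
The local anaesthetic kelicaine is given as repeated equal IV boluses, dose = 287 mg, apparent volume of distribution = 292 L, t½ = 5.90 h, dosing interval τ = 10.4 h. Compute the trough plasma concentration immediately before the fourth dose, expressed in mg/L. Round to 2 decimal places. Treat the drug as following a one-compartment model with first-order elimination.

C₀ per dose = Dose / Vd = 287 / 292 = 0.9829 mg/L
k = ln2 / t½ = 0.693147 / 5.90 = 0.1175 h⁻¹
Fraction remaining after one interval: r = e^(−kτ) = e^(−0.1175 × 10.4) = 0.2946
Before dose 4, 3 doses have been given (aged 1τ, 2τ, 3τ).
C_trough = C₀ × (r + r² + … + r^3) = C₀ × r(1−r^3)/(1−r)
        = 0.9829 × 0.2946 × (1 − 0.02557) / (1 − 0.2946) = 0.4000 mg/L

0.40 mg/L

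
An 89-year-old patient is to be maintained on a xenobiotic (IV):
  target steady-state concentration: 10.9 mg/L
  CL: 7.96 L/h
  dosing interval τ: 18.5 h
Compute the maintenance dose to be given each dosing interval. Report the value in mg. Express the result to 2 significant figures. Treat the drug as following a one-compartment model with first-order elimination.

At steady state, Dose/τ = Css × CL.
Dose = Css × CL × τ = 10.9 × 7.960 × 18.5 = 1605 mg

1600 mg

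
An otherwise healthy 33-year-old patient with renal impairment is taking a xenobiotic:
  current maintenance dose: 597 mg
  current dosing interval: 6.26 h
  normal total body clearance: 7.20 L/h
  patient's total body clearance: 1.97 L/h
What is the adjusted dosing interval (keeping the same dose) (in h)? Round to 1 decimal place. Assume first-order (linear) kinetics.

22.9 h

To keep the same average steady-state level, dosing rate must scale with clearance.
CL ratio = 1.97 / 7.20 = 0.2736
New interval (same dose) = 6.26 / 0.2736 = 22.88 h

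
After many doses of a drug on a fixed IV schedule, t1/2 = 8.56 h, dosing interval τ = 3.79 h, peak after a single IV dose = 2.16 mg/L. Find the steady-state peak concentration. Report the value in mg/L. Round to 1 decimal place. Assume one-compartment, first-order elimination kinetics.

8.2 mg/L

k = ln2 / t½ = 0.693147 / 8.56 = 0.08098 h⁻¹
e^(−kτ) = e^(−0.08098 × 3.79) = 0.7357
Accumulation ratio R = 1 / (1 − e^(−kτ)) = 1 / (1 − 0.7357) = 3.784
Steady-state peak = C₀ × R = 2.16 × 3.784 = 8.173 mg/L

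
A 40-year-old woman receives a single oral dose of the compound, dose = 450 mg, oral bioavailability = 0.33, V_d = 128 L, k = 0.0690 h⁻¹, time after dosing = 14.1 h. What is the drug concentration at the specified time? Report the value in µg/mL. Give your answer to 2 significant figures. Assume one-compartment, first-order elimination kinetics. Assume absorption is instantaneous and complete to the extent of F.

Amount reaching circulation = F × Dose = 0.33 × 450.0 = 148.5 mg
C₀ = F·Dose / Vd = 148.5 / 128 = 1.160 mg/L
C = C₀ · e^(−k·t) = 1.160 × e^(−0.06900 × 14.1)
  = 1.160 × 0.3780 = 0.4385 mg/L
(0.4385 mg/L = 0.4385 µg/mL)

0.44 µg/mL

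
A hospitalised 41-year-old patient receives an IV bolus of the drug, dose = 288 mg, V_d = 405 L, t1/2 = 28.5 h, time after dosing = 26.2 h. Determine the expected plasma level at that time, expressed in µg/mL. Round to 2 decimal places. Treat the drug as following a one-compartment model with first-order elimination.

C₀ = Dose / Vd = 288.0 / 405 = 0.7111 mg/L
k = ln2 / t½ = 0.693147 / 28.5 = 0.02432 h⁻¹
C = C₀ · e^(−k·t) = 0.7111 × e^(−0.02432 × 26.2)
  = 0.7111 × 0.5288 = 0.3760 mg/L
(0.3760 mg/L = 0.3760 µg/mL)

0.38 µg/mL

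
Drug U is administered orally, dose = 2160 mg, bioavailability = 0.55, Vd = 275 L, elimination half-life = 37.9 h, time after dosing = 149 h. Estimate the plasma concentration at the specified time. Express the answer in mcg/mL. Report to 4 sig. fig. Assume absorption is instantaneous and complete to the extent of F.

0.2831 mcg/mL

Amount reaching circulation = F × Dose = 0.55 × 2160 = 1188 mg
C₀ = F·Dose / Vd = 1188 / 275 = 4.320 mg/L
k = ln2 / t½ = 0.693147 / 37.9 = 0.01829 h⁻¹
C = C₀ · e^(−k·t) = 4.320 × e^(−0.01829 × 149)
  = 4.320 × 0.06553 = 0.2831 mg/L
(0.2831 mg/L = 0.2831 mcg/mL)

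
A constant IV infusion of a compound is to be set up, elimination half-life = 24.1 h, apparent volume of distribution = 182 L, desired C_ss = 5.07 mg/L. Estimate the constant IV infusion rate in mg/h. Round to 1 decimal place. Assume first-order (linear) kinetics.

k = ln2 / t½ = 0.693147 / 24.1 = 0.02876 h⁻¹
CL = k × Vd = 0.02876 × 182 = 5.234 L/h
At steady state, infusion rate R₀ = Css × CL = 5.07 × 5.234 = 26.54 mg/h

26.5 mg/h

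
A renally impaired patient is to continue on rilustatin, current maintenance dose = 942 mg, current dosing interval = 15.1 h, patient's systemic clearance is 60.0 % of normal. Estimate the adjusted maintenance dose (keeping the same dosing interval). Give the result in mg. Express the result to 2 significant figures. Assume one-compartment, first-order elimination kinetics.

570 mg

To keep the same average steady-state level, dosing rate must scale with clearance.
CL ratio = 60.0 / 100 = 0.6000
New dose (same interval) = 942 × 0.6000 = 565.2 mg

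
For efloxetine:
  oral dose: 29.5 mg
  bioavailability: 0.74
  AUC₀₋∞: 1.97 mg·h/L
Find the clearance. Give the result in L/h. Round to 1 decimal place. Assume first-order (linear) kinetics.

11.1 L/h

CL = F·Dose / AUC = 0.74 × 29.5 / 1.97 = 11.08 L/h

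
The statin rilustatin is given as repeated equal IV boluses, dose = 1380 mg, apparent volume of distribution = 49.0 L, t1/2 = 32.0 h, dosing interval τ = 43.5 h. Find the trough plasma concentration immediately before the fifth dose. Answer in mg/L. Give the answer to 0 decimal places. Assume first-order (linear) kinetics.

C₀ per dose = Dose / Vd = 1380 / 49.0 = 28.16 mg/L
k = ln2 / t½ = 0.693147 / 32.0 = 0.02166 h⁻¹
Fraction remaining after one interval: r = e^(−kτ) = e^(−0.02166 × 43.5) = 0.3898
Before dose 5, 4 doses have been given (aged 1τ, 2τ, 3τ, 4τ).
C_trough = C₀ × (r + r² + … + r^4) = C₀ × r(1−r^4)/(1−r)
        = 28.16 × 0.3898 × (1 − 0.02309) / (1 − 0.3898) = 17.57 mg/L

18 mg/L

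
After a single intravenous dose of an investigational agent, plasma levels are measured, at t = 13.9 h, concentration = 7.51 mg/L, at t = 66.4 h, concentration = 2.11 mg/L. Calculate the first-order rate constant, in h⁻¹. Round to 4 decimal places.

k = ln(C₁/C₂) / (t₂ − t₁) = ln(7.51/2.11) / (66.4 − 13.9)
  = 1.270 / 52.50 = 0.02419 h⁻¹

0.0242 h⁻¹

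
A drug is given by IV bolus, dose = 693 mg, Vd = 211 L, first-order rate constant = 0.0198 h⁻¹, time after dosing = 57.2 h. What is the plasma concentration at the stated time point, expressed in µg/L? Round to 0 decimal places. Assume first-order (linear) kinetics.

1058 µg/L

C₀ = Dose / Vd = 693.0 / 211 = 3.284 mg/L
C = C₀ · e^(−k·t) = 3.284 × e^(−0.01980 × 57.2)
  = 3.284 × 0.3222 = 1.058 mg/L
Convert: 1.058 mg/L × 1000 = 1058 µg/L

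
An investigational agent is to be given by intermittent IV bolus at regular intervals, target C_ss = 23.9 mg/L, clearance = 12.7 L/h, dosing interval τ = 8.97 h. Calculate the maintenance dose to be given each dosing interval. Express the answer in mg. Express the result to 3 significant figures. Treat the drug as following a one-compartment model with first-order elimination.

2720 mg

At steady state, Dose/τ = Css × CL.
Dose = Css × CL × τ = 23.9 × 12.70 × 8.97 = 2723 mg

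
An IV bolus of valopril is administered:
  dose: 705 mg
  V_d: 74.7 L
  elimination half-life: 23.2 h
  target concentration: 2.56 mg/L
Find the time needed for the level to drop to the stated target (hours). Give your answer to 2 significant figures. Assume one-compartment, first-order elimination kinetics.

44 h

C₀ = Dose / Vd = 705.0 / 74.7 = 9.438 mg/L
k = ln2 / t½ = 0.693147 / 23.2 = 0.02988 h⁻¹
t = ln(C₀ / C) / k = ln(9.438 / 2.56) / 0.02988
  = ln(3.687) / 0.02988 = 1.305 / 0.02988 = 43.67 h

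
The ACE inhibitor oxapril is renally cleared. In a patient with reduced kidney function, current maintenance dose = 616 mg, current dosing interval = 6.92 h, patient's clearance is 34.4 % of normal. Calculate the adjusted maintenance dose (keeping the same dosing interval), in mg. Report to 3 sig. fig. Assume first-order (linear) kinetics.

212 mg

To keep the same average steady-state level, dosing rate must scale with clearance.
CL ratio = 34.4 / 100 = 0.3440
New dose (same interval) = 616 × 0.3440 = 211.9 mg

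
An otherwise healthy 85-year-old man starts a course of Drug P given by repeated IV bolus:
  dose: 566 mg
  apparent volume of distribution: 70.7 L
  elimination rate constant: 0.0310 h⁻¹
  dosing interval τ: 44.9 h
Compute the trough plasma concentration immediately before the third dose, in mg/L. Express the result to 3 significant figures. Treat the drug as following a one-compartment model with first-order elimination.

2.49 mg/L

C₀ per dose = Dose / Vd = 566 / 70.7 = 8.006 mg/L
Fraction remaining after one interval: r = e^(−kτ) = e^(−0.03100 × 44.9) = 0.2486
Before dose 3, 2 doses have been given (aged 1τ, 2τ).
C_trough = C₀ × (r + r²) = 8.006 × (0.2486 + 0.06180) = 2.485 mg/L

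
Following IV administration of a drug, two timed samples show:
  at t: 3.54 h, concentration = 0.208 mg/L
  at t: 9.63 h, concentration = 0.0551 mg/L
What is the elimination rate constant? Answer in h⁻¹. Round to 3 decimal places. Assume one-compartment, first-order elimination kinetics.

0.218 h⁻¹

k = ln(C₁/C₂) / (t₂ − t₁) = ln(0.208/0.0551) / (9.63 − 3.54)
  = 1.328 / 6.090 = 0.2181 h⁻¹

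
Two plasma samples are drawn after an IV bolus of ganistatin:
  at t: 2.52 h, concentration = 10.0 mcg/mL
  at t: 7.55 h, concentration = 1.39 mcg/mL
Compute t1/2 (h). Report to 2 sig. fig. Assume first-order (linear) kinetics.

1.8 h

k = ln(C₁/C₂) / (t₂ − t₁) = ln(10.0/1.39) / (7.55 − 2.52)
  = 1.973 / 5.030 = 0.3922 h⁻¹
t½ = ln2 / k = 0.693147 / 0.3922 = 1.767 h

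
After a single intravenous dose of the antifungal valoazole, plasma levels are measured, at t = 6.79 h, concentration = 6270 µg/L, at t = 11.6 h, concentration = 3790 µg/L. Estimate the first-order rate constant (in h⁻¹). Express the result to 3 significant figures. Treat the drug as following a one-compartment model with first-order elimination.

k = ln(C₁/C₂) / (t₂ − t₁) = ln(6270/3790) / (11.6 − 6.79)
  = 0.5034 / 4.810 = 0.1047 h⁻¹

0.105 h⁻¹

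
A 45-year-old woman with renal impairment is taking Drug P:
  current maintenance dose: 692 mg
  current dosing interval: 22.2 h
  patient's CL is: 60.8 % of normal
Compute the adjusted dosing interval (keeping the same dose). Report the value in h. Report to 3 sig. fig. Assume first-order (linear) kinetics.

36.5 h

To keep the same average steady-state level, dosing rate must scale with clearance.
CL ratio = 60.8 / 100 = 0.6080
New interval (same dose) = 22.2 / 0.6080 = 36.51 h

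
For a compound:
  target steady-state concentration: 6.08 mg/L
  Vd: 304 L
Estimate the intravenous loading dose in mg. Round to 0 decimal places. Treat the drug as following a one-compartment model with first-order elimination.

LD = Css × Vd = 6.08 × 304 = 1848 mg

1848 mg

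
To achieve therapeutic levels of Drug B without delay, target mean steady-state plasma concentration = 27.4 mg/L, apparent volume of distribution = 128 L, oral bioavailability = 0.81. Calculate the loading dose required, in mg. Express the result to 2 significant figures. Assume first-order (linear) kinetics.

LD = Css × Vd / F = 27.4 × 128 / 0.81 = 4330 mg

4300 mg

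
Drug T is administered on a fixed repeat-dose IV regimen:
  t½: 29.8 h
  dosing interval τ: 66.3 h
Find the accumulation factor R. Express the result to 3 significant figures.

1.27

k = ln2 / t½ = 0.693147 / 29.8 = 0.02326 h⁻¹
e^(−kτ) = e^(−0.02326 × 66.3) = 0.2139
Accumulation ratio R = 1 / (1 − e^(−kτ)) = 1 / (1 − 0.2139) = 1.272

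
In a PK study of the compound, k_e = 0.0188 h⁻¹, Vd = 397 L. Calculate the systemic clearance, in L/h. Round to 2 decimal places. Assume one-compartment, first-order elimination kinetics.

7.46 L/h

CL = k × Vd = 0.0188 × 397 = 7.464 L/h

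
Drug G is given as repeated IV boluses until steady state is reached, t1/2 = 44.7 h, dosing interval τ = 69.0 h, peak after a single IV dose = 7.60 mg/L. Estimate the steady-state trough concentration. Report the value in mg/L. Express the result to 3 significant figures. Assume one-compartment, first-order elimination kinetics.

k = ln2 / t½ = 0.693147 / 44.7 = 0.01551 h⁻¹
e^(−kτ) = e^(−0.01551 × 69.0) = 0.3429
Accumulation ratio R = 1 / (1 − e^(−kτ)) = 1 / (1 − 0.3429) = 1.522
Steady-state trough = C₀ × R × e^(−kτ) = 7.60 × 1.522 × 0.3429 = 3.966 mg/L

3.97 mg/L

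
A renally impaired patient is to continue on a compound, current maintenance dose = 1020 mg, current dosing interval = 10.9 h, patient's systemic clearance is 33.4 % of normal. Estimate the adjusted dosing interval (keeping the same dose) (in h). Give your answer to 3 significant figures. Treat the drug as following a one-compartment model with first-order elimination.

32.6 h

To keep the same average steady-state level, dosing rate must scale with clearance.
CL ratio = 33.4 / 100 = 0.3340
New interval (same dose) = 10.9 / 0.3340 = 32.63 h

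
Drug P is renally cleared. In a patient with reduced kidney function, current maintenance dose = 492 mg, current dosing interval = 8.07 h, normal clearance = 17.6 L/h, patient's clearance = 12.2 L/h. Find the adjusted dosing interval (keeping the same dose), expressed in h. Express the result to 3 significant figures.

11.6 h

To keep the same average steady-state level, dosing rate must scale with clearance.
CL ratio = 12.2 / 17.6 = 0.6932
New interval (same dose) = 8.07 / 0.6932 = 11.64 h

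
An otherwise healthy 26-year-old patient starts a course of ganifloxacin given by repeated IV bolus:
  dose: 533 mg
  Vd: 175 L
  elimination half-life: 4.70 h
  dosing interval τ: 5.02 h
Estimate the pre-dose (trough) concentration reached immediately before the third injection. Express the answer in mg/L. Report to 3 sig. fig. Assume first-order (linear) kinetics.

C₀ per dose = Dose / Vd = 533 / 175 = 3.046 mg/L
k = ln2 / t½ = 0.693147 / 4.70 = 0.1475 h⁻¹
Fraction remaining after one interval: r = e^(−kτ) = e^(−0.1475 × 5.02) = 0.4769
Before dose 3, 2 doses have been given (aged 1τ, 2τ).
C_trough = C₀ × (r + r²) = 3.046 × (0.4769 + 0.2274) = 2.145 mg/L

2.15 mg/L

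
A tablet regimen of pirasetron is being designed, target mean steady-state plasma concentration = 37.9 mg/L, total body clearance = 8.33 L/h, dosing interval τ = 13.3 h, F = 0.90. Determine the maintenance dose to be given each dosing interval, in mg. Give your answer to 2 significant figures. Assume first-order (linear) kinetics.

4700 mg

At steady state, F × (Dose/τ) = Css × CL.
Dose = Css × CL × τ / F = 37.9 × 8.330 × 13.3 / 0.90 = 4665 mg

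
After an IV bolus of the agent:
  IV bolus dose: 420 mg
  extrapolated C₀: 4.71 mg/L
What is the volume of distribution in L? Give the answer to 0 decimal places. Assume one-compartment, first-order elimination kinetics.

Vd = Dose / C₀ = 420.0 / 4.71 = 89.17 L

89 L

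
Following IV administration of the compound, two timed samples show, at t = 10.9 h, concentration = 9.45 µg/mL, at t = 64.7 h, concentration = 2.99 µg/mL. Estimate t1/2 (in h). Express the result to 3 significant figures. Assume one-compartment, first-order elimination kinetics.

32.4 h

k = ln(C₁/C₂) / (t₂ − t₁) = ln(9.45/2.99) / (64.7 − 10.9)
  = 1.151 / 53.80 = 0.02139 h⁻¹
t½ = ln2 / k = 0.693147 / 0.02139 = 32.41 h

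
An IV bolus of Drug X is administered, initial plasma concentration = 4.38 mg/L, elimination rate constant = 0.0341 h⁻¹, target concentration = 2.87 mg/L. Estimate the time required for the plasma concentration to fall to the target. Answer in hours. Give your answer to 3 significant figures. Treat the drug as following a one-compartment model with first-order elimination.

t = ln(C₀ / C) / k = ln(4.380 / 2.87) / 0.03410
  = ln(1.526) / 0.03410 = 0.4226 / 0.03410 = 12.39 h

12.4 h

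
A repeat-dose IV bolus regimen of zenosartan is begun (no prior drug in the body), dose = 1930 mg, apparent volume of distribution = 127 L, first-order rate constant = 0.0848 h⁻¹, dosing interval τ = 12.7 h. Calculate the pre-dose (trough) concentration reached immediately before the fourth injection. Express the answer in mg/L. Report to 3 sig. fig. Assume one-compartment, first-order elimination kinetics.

C₀ per dose = Dose / Vd = 1930 / 127 = 15.20 mg/L
Fraction remaining after one interval: r = e^(−kτ) = e^(−0.08480 × 12.7) = 0.3406
Before dose 4, 3 doses have been given (aged 1τ, 2τ, 3τ).
C_trough = C₀ × (r + r² + … + r^3) = C₀ × r(1−r^3)/(1−r)
        = 15.20 × 0.3406 × (1 − 0.03951) / (1 − 0.3406) = 7.541 mg/L

7.54 mg/L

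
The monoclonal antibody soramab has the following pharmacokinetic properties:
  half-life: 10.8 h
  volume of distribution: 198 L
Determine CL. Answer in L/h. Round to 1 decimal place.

12.7 L/h

k = ln2 / t½ = 0.693147 / 10.8 = 0.06418 h⁻¹
CL = k × Vd = 0.06418 × 198 = 12.71 L/h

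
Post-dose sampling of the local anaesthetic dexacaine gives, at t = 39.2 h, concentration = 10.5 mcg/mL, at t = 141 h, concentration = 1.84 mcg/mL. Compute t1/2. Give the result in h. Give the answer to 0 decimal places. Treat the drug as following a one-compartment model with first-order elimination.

k = ln(C₁/C₂) / (t₂ − t₁) = ln(10.5/1.84) / (141 − 39.2)
  = 1.742 / 101.8 = 0.01711 h⁻¹
t½ = ln2 / k = 0.693147 / 0.01711 = 40.51 h

41 h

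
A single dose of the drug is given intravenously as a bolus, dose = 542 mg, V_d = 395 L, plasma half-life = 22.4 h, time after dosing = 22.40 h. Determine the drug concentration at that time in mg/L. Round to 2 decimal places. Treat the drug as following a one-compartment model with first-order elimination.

C₀ = Dose / Vd = 542.0 / 395 = 1.372 mg/L
k = ln2 / t½ = 0.693147 / 22.4 = 0.03094 h⁻¹
t / t½ = 22.40 / 22.4 = 1 half-lives
C = C₀ × (1/2)^1 = 1.372 × 0.5000 = 0.6860 mg/L

0.69 mg/L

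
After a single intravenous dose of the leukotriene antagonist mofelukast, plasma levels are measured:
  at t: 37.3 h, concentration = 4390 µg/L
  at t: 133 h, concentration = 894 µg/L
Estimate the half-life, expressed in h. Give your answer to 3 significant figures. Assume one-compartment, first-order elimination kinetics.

41.7 h

k = ln(C₁/C₂) / (t₂ − t₁) = ln(4390/894) / (133 − 37.3)
  = 1.591 / 95.70 = 0.01662 h⁻¹
t½ = ln2 / k = 0.693147 / 0.01662 = 41.71 h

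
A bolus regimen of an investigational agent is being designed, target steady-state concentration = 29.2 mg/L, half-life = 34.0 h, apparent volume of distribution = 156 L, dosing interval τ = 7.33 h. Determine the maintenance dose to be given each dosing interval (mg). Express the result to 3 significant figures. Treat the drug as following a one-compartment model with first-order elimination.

k = ln2 / t½ = 0.693147 / 34.0 = 0.02039 h⁻¹
CL = k × Vd = 0.02039 × 156 = 3.181 L/h
At steady state, Dose/τ = Css × CL.
Dose = Css × CL × τ = 29.2 × 3.181 × 7.33 = 680.8 mg

681 mg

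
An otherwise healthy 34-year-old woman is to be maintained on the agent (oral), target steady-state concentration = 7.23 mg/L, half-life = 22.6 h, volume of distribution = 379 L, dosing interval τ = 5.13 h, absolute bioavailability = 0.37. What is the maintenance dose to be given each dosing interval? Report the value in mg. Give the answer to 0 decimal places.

1165 mg

k = ln2 / t½ = 0.693147 / 22.6 = 0.03067 h⁻¹
CL = k × Vd = 0.03067 × 379 = 11.62 L/h
At steady state, F × (Dose/τ) = Css × CL.
Dose = Css × CL × τ / F = 7.23 × 11.62 × 5.13 / 0.37 = 1165 mg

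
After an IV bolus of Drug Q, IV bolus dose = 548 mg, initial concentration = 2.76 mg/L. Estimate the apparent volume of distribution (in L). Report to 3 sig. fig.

Vd = Dose / C₀ = 548.0 / 2.76 = 198.6 L

199 L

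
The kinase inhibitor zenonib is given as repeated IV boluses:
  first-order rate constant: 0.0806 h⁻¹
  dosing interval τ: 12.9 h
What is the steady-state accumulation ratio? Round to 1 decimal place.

1.5

e^(−kτ) = e^(−0.08060 × 12.9) = 0.3535
Accumulation ratio R = 1 / (1 − e^(−kτ)) = 1 / (1 − 0.3535) = 1.547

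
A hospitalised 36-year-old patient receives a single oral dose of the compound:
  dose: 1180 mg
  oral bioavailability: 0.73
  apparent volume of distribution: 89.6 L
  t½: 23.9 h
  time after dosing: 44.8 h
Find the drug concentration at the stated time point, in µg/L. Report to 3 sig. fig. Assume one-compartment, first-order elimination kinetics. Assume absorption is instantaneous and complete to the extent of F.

Amount reaching circulation = F × Dose = 0.73 × 1180 = 861.4 mg
C₀ = F·Dose / Vd = 861.4 / 89.6 = 9.614 mg/L
k = ln2 / t½ = 0.693147 / 23.9 = 0.02900 h⁻¹
C = C₀ · e^(−k·t) = 9.614 × e^(−0.02900 × 44.8)
  = 9.614 × 0.2727 = 2.622 mg/L
Convert: 2.622 mg/L × 1000 = 2622 µg/L

2620 µg/L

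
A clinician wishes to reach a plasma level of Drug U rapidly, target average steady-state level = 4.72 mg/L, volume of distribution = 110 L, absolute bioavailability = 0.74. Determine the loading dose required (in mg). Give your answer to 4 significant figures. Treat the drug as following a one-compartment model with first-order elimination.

701.6 mg

LD = Css × Vd / F = 4.72 × 110 / 0.74 = 701.6 mg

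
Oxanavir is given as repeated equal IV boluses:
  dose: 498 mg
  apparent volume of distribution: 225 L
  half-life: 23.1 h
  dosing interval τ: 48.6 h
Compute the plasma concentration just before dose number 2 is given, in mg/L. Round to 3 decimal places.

0.515 mg/L

C₀ per dose = Dose / Vd = 498 / 225 = 2.213 mg/L
k = ln2 / t½ = 0.693147 / 23.1 = 0.03001 h⁻¹
Fraction remaining after one interval: r = e^(−kτ) = e^(−0.03001 × 48.6) = 0.2326
Before dose 2, 1 dose has been given (aged 1τ).
C_trough = C₀ × r = 2.213 × 0.2326 = 0.5147 mg/L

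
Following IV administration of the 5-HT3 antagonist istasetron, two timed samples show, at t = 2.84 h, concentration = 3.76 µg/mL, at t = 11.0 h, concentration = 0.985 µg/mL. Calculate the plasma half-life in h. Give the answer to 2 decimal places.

k = ln(C₁/C₂) / (t₂ − t₁) = ln(3.76/0.985) / (11.0 − 2.84)
  = 1.340 / 8.160 = 0.1642 h⁻¹
t½ = ln2 / k = 0.693147 / 0.1642 = 4.221 h

4.22 h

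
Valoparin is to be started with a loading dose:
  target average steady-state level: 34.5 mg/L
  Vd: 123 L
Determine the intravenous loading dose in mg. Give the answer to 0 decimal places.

LD = Css × Vd = 34.5 × 123 = 4244 mg

4244 mg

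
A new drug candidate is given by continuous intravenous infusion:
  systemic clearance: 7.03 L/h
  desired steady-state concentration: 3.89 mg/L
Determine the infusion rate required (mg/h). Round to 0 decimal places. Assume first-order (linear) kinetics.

27 mg/h

At steady state, infusion rate R₀ = Css × CL = 3.89 × 7.030 = 27.35 mg/h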